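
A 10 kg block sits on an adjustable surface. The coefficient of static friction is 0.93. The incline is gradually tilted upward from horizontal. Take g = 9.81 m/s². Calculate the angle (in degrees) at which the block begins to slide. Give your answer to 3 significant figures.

At the threshold of sliding, static friction is at its maximum μ_s N and exactly balances the weight component along the incline: mg sin θ = μ_s mg cos θ.
Hence tan θ = μ_s = 0.93, so θ = arctan(0.93) = 42.9228°.

42.9°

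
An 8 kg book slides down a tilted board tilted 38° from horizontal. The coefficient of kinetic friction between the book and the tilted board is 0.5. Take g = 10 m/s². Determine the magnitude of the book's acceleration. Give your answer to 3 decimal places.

Resolving the weight along the incline: the component pulling the book down the slope is mg sin 38° = 8 × 10 × 0.6157 = 49.256 N, and the normal force is N = mg cos 38° = 8 × 10 × 0.7880 = 63.040 N.
Kinetic friction acts up the slope with magnitude f = μN = 0.5 × 63.040 = 31.520 N.
Net force along the incline is 49.256 − 31.520 = 17.736 N, so a = 17.736 / 8 = 2.2170 m/s².

2.217 m/s²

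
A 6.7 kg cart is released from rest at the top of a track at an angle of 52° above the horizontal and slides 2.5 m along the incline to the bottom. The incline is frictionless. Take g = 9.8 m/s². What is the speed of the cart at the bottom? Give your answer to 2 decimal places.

6.21 m/s

The weight component along the incline is mg sin 52° = 51.741 N and the normal force is N = mg cos 52° = 40.424 N.
With no friction, a = g sin 52° = 7.7225 m/s².
Starting from rest over a distance of 2.5 m, v² = 2aL = 2 × 7.7225 × 2.5 = 38.6125, so v = 6.2139 m/s.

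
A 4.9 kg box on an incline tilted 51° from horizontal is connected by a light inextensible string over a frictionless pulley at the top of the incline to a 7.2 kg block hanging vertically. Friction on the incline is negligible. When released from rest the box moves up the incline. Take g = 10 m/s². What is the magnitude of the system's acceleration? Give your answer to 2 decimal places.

2.80 m/s²

For the box on the incline: the weight component along the slope is m₁g sin 51° = 4.9 × 10 × 0.7771 = 38.078 N and the normal force is N = m₁g cos 51° = 30.837 N.
Newton's second law for the box (up-slope positive): T − 38.078 = 4.9 a. For the hanging block (downward positive): 7.2 × 10 − T = 7.2 a.
Adding the two equations eliminates T: 33.922 = 12.1 a, so a = 2.8035 m/s².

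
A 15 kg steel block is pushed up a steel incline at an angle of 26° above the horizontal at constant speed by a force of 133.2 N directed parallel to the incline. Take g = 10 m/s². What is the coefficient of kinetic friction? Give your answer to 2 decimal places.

0.50

At constant speed ΣF = 0 along the incline. The applied 133.2 N acts up the slope; the weight component mg sin 26° = 65.756 N and kinetic friction μN both act down the slope.
So 133.2 = 65.756 + μ × 134.819, giving μ = (133.2 − 65.756) / 134.819 = 0.5003.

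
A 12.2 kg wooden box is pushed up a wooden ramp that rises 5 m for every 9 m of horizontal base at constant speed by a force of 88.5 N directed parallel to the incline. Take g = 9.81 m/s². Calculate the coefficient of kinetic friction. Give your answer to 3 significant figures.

At constant speed ΣF = 0 along the incline. The applied 88.5 N acts up the slope; the weight component mg sin 29.05° = 58.123 N and kinetic friction μN both act down the slope.
So 88.5 = 58.123 + μ × 104.621, giving μ = (88.5 − 58.123) / 104.621 = 0.2904.

0.290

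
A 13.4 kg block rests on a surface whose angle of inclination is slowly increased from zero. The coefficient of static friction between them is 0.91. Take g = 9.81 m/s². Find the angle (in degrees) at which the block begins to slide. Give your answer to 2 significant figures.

42°

At the threshold of sliding, static friction is at its maximum μ_s N and exactly balances the weight component along the incline: mg sin θ = μ_s mg cos θ.
Hence tan θ = μ_s = 0.91, so θ = arctan(0.91) = 42.3022°.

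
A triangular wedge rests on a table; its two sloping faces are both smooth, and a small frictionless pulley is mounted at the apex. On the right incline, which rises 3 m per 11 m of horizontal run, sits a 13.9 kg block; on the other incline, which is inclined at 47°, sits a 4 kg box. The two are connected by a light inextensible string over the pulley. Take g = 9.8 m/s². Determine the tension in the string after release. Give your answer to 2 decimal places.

Resolve each weight along its own incline: the 13.9 kg mass has component 13.9 × 9.8 × sin 15.26° = 35.842 N down its slope, and the 4 kg mass has 4 × 9.8 × sin 47° = 28.669 N down its slope.
The 13.9 kg side's 35.842 N exceeds the other side's 28.669 N, so that mass slides down and the 4 kg mass slides up. Taking that direction as positive, Newton's second law for the whole system gives 35.842 − 28.669 = (13.9 + 4) a, so a = 7.173 / 17.9 = 0.4007 m/s².
For the 4 kg mass (up-slope positive): T − 28.669 = 4 × 0.4007, so T = 30.272 N.

30.27 N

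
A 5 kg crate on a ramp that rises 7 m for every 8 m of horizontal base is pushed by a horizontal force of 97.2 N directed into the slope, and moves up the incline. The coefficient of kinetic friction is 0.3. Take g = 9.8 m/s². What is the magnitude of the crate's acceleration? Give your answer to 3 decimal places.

2.124 m/s²

The horizontal push has components F cos 41.19° = 97.2 × 0.7526 = 73.153 N up the incline and F sin 41.19° = 97.2 × 0.6585 = 64.006 N pressing into the surface.
The normal force is therefore N = mg cos 41.19° + F sin 41.19° = 36.877 + 64.006 = 100.883 N, and kinetic friction down the slope is μN = 0.3 × 100.883 = 30.265 N.
Along the incline: F cos 41.19° − mg sin 41.19° − μN = ma, so 73.153 − 32.267 − 30.265 = 5 a, giving a = 2.1242 m/s².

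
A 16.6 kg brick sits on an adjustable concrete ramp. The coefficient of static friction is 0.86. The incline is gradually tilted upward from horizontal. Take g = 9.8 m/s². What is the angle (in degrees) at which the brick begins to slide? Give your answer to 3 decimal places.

At the threshold of sliding, static friction is at its maximum μ_s N and exactly balances the weight component along the incline: mg sin θ = μ_s mg cos θ.
Hence tan θ = μ_s = 0.86, so θ = arctan(0.86) = 40.6955°.

40.696°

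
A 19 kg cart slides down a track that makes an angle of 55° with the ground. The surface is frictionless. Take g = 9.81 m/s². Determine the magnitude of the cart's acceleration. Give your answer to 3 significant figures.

Resolving the weight along the incline: the component pulling the cart down the slope is mg sin 55° = 19 × 9.81 × 0.8192 = 152.691 N, and the normal force is N = mg cos 55° = 19 × 9.81 × 0.5736 = 106.913 N.
With no friction the net force along the incline is 152.691 N, so a = g sin 55° = 152.691 / 19 = 8.0364 m/s².

8.04 m/s²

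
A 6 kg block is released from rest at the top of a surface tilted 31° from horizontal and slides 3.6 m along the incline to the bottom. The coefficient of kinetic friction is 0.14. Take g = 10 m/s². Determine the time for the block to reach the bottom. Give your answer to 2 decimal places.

1.35 s

The weight component along the incline is mg sin 31° = 30.902 N and the normal force is N = mg cos 31° = 51.430 N.
Friction up the slope is f = μN = 0.14 × 51.430 = 7.200 N, so the net downslope force is 30.902 − 7.200 = 23.702 N and a = 23.702 / 6 = 3.9503 m/s².
Starting from rest, L = ½at², so t = √(2L/a) = √(2 × 3.6 / 3.9503) = 1.3501 s.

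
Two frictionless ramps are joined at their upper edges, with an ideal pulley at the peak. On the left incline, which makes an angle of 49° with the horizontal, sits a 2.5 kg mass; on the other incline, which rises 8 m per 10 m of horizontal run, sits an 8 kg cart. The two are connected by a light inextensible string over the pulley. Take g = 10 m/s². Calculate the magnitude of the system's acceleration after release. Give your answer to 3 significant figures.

2.96 m/s²

Resolve each weight along its own incline: the 2.5 kg mass has component 2.5 × 10 × sin 49° = 18.868 N down its slope, and the 8 kg mass has 8 × 10 × sin 38.66° = 49.976 N down its slope.
The 8 kg side's 49.976 N exceeds the other side's 18.868 N, so that mass slides down and the 2.5 kg mass slides up. Taking that direction as positive, Newton's second law for the whole system gives 49.976 − 18.868 = (2.5 + 8) a, so a = 31.108 / 10.5 = 2.9627 m/s².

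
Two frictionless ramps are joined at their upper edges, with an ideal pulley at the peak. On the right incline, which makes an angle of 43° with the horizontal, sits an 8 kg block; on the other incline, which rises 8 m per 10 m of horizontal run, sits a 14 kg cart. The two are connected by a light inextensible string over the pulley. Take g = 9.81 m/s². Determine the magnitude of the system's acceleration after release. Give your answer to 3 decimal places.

Resolve each weight along its own incline: the 8 kg mass has component 8 × 9.81 × sin 43° = 53.523 N down its slope, and the 14 kg mass has 14 × 9.81 × sin 38.66° = 85.796 N down its slope.
The 14 kg side's 85.796 N exceeds the other side's 53.523 N, so that mass slides down and the 8 kg mass slides up. Taking that direction as positive, Newton's second law for the whole system gives 85.796 − 53.523 = (8 + 14) a, so a = 32.273 / 22 = 1.4670 m/s².

1.467 m/s²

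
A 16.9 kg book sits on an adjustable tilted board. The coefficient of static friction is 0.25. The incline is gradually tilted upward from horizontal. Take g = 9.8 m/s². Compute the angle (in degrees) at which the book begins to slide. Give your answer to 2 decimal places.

At the threshold of sliding, static friction is at its maximum μ_s N and exactly balances the weight component along the incline: mg sin θ = μ_s mg cos θ.
Hence tan θ = μ_s = 0.25, so θ = arctan(0.25) = 14.0362°.

14.04°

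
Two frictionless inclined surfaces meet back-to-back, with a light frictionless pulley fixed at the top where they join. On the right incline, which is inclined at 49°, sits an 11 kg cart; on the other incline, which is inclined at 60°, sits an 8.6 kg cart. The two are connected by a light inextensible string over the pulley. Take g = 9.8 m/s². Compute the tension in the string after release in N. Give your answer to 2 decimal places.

Resolve each weight along its own incline: the 11 kg mass has component 11 × 9.8 × sin 49° = 81.358 N down its slope, and the 8.6 kg mass has 8.6 × 9.8 × sin 60° = 72.989 N down its slope.
The 11 kg side's 81.358 N exceeds the other side's 72.989 N, so that mass slides down and the 8.6 kg mass slides up. Taking that direction as positive, Newton's second law for the whole system gives 81.358 − 72.989 = (11 + 8.6) a, so a = 8.369 / 19.6 = 0.4270 m/s².
For the 8.6 kg mass (up-slope positive): T − 72.989 = 8.6 × 0.4270, so T = 76.661 N.

76.66 N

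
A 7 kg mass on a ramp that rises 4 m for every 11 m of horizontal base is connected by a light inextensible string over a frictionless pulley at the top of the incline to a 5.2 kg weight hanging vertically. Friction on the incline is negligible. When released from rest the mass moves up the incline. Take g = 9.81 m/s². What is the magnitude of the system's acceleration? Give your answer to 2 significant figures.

For the mass on the incline: the weight component along the slope is m₁g sin 19.98° = 7 × 9.81 × 0.3417 = 23.465 N and the normal force is N = m₁g cos 19.98° = 64.536 N.
Newton's second law for the mass (up-slope positive): T − 23.465 = 7 a. For the hanging weight (downward positive): 5.2 × 9.81 − T = 5.2 a.
Adding the two equations eliminates T: 27.547 = 12.2 a, so a = 2.2580 m/s².

2.3 m/s²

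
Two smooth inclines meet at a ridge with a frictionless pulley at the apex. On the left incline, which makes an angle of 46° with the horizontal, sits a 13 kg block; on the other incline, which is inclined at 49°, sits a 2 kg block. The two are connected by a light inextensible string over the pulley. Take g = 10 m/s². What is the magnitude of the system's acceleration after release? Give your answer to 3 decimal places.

5.228 m/s²

Resolve each weight along its own incline: the 13 kg mass has component 13 × 10 × sin 46° = 93.514 N down its slope, and the 2 kg mass has 2 × 10 × sin 49° = 15.094 N down its slope.
The 13 kg side's 93.514 N exceeds the other side's 15.094 N, so that mass slides down and the 2 kg mass slides up. Taking that direction as positive, Newton's second law for the whole system gives 93.514 − 15.094 = (13 + 2) a, so a = 78.420 / 15 = 5.2280 m/s².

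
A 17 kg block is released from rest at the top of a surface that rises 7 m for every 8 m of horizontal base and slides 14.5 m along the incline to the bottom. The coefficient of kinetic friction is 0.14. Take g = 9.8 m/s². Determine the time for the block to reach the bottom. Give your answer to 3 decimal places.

The weight component along the incline is mg sin 41.19° = 109.707 N and the normal force is N = mg cos 41.19° = 125.379 N.
Friction up the slope is f = μN = 0.14 × 125.379 = 17.553 N, so the net downslope force is 109.707 − 17.553 = 92.154 N and a = 92.154 / 17 = 5.4208 m/s².
Starting from rest, L = ½at², so t = √(2L/a) = √(2 × 14.5 / 5.4208) = 2.3130 s.

2.313 s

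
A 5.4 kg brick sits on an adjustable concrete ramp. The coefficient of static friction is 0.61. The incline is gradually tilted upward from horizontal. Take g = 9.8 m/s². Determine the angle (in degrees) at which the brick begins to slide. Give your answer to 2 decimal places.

At the threshold of sliding, static friction is at its maximum μ_s N and exactly balances the weight component along the incline: mg sin θ = μ_s mg cos θ.
Hence tan θ = μ_s = 0.61, so θ = arctan(0.61) = 31.3832°.

31.38°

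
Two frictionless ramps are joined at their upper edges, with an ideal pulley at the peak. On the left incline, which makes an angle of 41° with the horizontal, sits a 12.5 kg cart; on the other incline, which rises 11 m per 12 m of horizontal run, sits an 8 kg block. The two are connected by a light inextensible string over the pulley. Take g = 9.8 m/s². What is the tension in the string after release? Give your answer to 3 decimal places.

63.666 N

Resolve each weight along its own incline: the 12.5 kg mass has component 12.5 × 9.8 × sin 41° = 80.367 N down its slope, and the 8 kg mass has 8 × 9.8 × sin 42.51° = 52.977 N down its slope.
The 12.5 kg side's 80.367 N exceeds the other side's 52.977 N, so that mass slides down and the 8 kg mass slides up. Taking that direction as positive, Newton's second law for the whole system gives 80.367 − 52.977 = (12.5 + 8) a, so a = 27.390 / 20.5 = 1.3361 m/s².
For the 8 kg mass (up-slope positive): T − 52.977 = 8 × 1.3361, so T = 63.666 N.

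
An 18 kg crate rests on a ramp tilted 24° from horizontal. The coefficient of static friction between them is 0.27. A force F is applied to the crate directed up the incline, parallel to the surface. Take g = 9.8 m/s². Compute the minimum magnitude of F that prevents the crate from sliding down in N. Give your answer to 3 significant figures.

The normal force is N = mg cos 24° = 161.149 N. With F at its minimum the crate is on the verge of sliding down, so static friction is at its maximum μ_s N = 0.27 × 161.149 = 43.510 N and acts up the slope.
Equilibrium along the incline: F + μ_s N = mg sin 24°, so F = 71.748 − 43.510 = 28.238 N.

28.2 N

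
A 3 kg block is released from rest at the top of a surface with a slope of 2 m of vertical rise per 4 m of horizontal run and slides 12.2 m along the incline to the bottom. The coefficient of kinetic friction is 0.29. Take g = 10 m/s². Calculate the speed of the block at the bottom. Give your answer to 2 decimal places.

6.77 m/s

The weight component along the incline is mg sin 26.57° = 13.416 N and the normal force is N = mg cos 26.57° = 26.833 N.
Friction up the slope is f = μN = 0.29 × 26.833 = 7.782 N, so the net downslope force is 13.416 − 7.782 = 5.634 N and a = 5.634 / 3 = 1.8780 m/s².
Starting from rest over a distance of 12.2 m, v² = 2aL = 2 × 1.8780 × 12.2 = 45.8232, so v = 6.7693 m/s.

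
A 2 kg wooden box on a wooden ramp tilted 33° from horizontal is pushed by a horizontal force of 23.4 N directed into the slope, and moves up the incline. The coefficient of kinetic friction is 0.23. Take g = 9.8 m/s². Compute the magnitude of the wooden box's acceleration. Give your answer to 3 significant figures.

The horizontal push has components F cos 33° = 23.4 × 0.8387 = 19.626 N up the incline and F sin 33° = 23.4 × 0.5446 = 12.744 N pressing into the surface.
The normal force is therefore N = mg cos 33° + F sin 33° = 16.439 + 12.744 = 29.183 N, and kinetic friction down the slope is μN = 0.23 × 29.183 = 6.712 N.
Along the incline: F cos 33° − mg sin 33° − μN = ma, so 19.626 − 10.674 − 6.712 = 2 a, giving a = 1.1200 m/s².

1.12 m/s²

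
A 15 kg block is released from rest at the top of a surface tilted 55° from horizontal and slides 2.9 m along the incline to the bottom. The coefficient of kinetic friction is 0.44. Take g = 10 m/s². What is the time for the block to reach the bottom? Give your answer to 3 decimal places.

1.012 s

The weight component along the incline is mg sin 55° = 122.873 N and the normal force is N = mg cos 55° = 86.036 N.
Friction up the slope is f = μN = 0.44 × 86.036 = 37.856 N, so the net downslope force is 122.873 − 37.856 = 85.017 N and a = 85.017 / 15 = 5.6678 m/s².
Starting from rest, L = ½at², so t = √(2L/a) = √(2 × 2.9 / 5.6678) = 1.0116 s.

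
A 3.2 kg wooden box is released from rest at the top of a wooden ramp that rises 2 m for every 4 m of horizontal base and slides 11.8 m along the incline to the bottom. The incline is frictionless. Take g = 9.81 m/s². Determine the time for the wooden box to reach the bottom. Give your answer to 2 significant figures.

2.3 s

The weight component along the incline is mg sin 26.57° = 14.039 N and the normal force is N = mg cos 26.57° = 28.078 N.
With no friction, a = g sin 26.57° = 4.3872 m/s².
Starting from rest, L = ½at², so t = √(2L/a) = √(2 × 11.8 / 4.3872) = 2.3193 s.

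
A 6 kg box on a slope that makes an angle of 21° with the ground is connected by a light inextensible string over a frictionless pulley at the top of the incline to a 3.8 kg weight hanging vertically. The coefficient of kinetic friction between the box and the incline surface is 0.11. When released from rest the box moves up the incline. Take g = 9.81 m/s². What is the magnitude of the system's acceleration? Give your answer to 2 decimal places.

For the box on the incline: the weight component along the slope is m₁g sin 21° = 6 × 9.81 × 0.3584 = 21.095 N and the normal force is N = m₁g cos 21° = 54.951 N.
Kinetic friction opposes the box's motion up the incline: f = μN = 0.11 × 54.951 = 6.045 N acting down the slope.
Newton's second law for the box (up-slope positive): T − 21.095 − 6.045 = 6 a. For the hanging weight (downward positive): 3.8 × 9.81 − T = 3.8 a.
Adding the two equations eliminates T: 10.138 = 9.8 a, so a = 1.0345 m/s².

1.03 m/s²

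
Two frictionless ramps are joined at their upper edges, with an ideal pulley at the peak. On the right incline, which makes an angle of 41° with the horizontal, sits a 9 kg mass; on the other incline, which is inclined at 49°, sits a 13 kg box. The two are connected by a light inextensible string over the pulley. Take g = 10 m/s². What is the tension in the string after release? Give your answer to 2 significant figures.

Resolve each weight along its own incline: the 9 kg mass has component 9 × 10 × sin 41° = 59.045 N down its slope, and the 13 kg mass has 13 × 10 × sin 49° = 98.112 N down its slope.
The 13 kg side's 98.112 N exceeds the other side's 59.045 N, so that mass slides down and the 9 kg mass slides up. Taking that direction as positive, Newton's second law for the whole system gives 98.112 − 59.045 = (9 + 13) a, so a = 39.067 / 22 = 1.7758 m/s².
For the 9 kg mass (up-slope positive): T − 59.045 = 9 × 1.7758, so T = 75.027 N.

75 N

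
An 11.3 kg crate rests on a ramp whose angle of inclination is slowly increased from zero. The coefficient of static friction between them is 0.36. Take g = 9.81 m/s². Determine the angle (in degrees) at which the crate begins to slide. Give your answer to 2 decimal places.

At the threshold of sliding, static friction is at its maximum μ_s N and exactly balances the weight component along the incline: mg sin θ = μ_s mg cos θ.
Hence tan θ = μ_s = 0.36, so θ = arctan(0.36) = 19.7989°.

19.80°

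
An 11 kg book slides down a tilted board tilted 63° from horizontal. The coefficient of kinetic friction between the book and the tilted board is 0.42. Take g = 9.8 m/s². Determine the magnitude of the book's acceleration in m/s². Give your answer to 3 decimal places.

Resolving the weight along the incline: the component pulling the book down the slope is mg sin 63° = 11 × 9.8 × 0.8910 = 96.050 N, and the normal force is N = mg cos 63° = 11 × 9.8 × 0.4540 = 48.941 N.
Kinetic friction acts up the slope with magnitude f = μN = 0.42 × 48.941 = 20.555 N.
Net force along the incline is 96.050 − 20.555 = 75.495 N, so a = 75.495 / 11 = 6.8632 m/s².

6.863 m/s²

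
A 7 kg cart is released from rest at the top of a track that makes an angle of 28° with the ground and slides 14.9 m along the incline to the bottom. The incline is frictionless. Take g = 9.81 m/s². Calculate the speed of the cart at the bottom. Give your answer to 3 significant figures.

The weight component along the incline is mg sin 28° = 32.239 N and the normal force is N = mg cos 28° = 60.632 N.
With no friction, a = g sin 28° = 4.6055 m/s².
Starting from rest over a distance of 14.9 m, v² = 2aL = 2 × 4.6055 × 14.9 = 137.2439, so v = 11.7151 m/s.

11.7 m/s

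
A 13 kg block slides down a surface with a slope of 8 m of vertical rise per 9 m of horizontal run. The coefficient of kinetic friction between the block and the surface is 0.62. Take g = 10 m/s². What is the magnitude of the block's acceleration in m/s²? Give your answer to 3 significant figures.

Resolving the weight along the incline: the component pulling the block down the slope is mg sin 41.63° = 13 × 10 × 0.6644 = 86.372 N, and the normal force is N = mg cos 41.63° = 13 × 10 × 0.7474 = 97.162 N.
Kinetic friction acts up the slope with magnitude f = μN = 0.62 × 97.162 = 60.240 N.
Net force along the incline is 86.372 − 60.240 = 26.132 N, so a = 26.132 / 13 = 2.0102 m/s².

2.01 m/s²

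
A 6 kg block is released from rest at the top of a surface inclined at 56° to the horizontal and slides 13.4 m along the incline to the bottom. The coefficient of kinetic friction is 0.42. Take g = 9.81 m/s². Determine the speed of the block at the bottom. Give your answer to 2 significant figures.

12 m/s

The weight component along the incline is mg sin 56° = 48.797 N and the normal force is N = mg cos 56° = 32.914 N.
Friction up the slope is f = μN = 0.42 × 32.914 = 13.824 N, so the net downslope force is 48.797 − 13.824 = 34.973 N and a = 34.973 / 6 = 5.8288 m/s².
Starting from rest over a distance of 13.4 m, v² = 2aL = 2 × 5.8288 × 13.4 = 156.2118, so v = 12.4985 m/s.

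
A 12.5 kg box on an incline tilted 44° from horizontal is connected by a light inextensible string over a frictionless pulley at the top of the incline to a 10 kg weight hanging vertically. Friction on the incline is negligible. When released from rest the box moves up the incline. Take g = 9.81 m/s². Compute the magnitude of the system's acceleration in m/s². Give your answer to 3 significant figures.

For the box on the incline: the weight component along the slope is m₁g sin 44° = 12.5 × 9.81 × 0.6947 = 85.188 N and the normal force is N = m₁g cos 44° = 88.209 N.
Newton's second law for the box (up-slope positive): T − 85.188 = 12.5 a. For the hanging weight (downward positive): 10 × 9.81 − T = 10 a.
Adding the two equations eliminates T: 12.912 = 22.5 a, so a = 0.5739 m/s².

0.574 m/s²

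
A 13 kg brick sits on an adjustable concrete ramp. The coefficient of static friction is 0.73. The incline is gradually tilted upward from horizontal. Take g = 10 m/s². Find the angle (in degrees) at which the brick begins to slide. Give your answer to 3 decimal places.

36.129°

At the threshold of sliding, static friction is at its maximum μ_s N and exactly balances the weight component along the incline: mg sin θ = μ_s mg cos θ.
Hence tan θ = μ_s = 0.73, so θ = arctan(0.73) = 36.1294°.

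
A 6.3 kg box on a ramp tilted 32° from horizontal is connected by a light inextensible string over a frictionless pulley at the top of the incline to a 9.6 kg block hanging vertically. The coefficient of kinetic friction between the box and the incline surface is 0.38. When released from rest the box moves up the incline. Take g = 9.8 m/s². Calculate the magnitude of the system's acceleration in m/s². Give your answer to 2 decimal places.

2.61 m/s²

For the box on the incline: the weight component along the slope is m₁g sin 32° = 6.3 × 9.8 × 0.5299 = 32.716 N and the normal force is N = m₁g cos 32° = 52.358 N.
Kinetic friction opposes the box's motion up the incline: f = μN = 0.38 × 52.358 = 19.896 N acting down the slope.
Newton's second law for the box (up-slope positive): T − 32.716 − 19.896 = 6.3 a. For the hanging block (downward positive): 9.6 × 9.8 − T = 9.6 a.
Adding the two equations eliminates T: 41.468 = 15.9 a, so a = 2.6081 m/s².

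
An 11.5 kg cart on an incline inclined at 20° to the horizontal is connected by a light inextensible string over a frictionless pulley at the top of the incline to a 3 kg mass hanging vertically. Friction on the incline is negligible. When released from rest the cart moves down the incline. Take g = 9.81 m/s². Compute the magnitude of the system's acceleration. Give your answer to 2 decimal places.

0.63 m/s²

For the cart on the incline: the weight component along the slope is m₁g sin 20° = 11.5 × 9.81 × 0.3420 = 38.583 N and the normal force is N = m₁g cos 20° = 106.011 N.
Newton's second law for the cart (down-slope positive): 38.583 − T = 11.5 a. For the hanging mass (upward positive): T − 3 × 9.81 = 3 a.
Adding the two equations eliminates T: 9.153 = 14.5 a, so a = 0.6312 m/s².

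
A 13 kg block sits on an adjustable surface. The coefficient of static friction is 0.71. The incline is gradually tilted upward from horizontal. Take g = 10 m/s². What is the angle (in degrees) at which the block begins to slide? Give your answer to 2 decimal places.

At the threshold of sliding, static friction is at its maximum μ_s N and exactly balances the weight component along the incline: mg sin θ = μ_s mg cos θ.
Hence tan θ = μ_s = 0.71, so θ = arctan(0.71) = 35.3748°.

35.37°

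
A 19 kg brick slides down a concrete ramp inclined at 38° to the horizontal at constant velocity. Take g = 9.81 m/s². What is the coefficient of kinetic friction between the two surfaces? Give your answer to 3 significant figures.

At constant velocity the net force along the incline is zero: mg sin 38° = μ mg cos 38°.
So μ = tan 38° = 0.6157 / 0.7880 = 0.7813.

0.781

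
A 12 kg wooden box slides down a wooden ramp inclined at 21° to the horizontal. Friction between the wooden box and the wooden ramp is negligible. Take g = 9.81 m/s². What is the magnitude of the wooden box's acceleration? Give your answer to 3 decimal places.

3.516 m/s²

Resolving the weight along the incline: the component pulling the wooden box down the slope is mg sin 21° = 12 × 9.81 × 0.3584 = 42.191 N, and the normal force is N = mg cos 21° = 12 × 9.81 × 0.9336 = 109.903 N.
With no friction the net force along the incline is 42.191 N, so a = g sin 21° = 42.191 / 12 = 3.5159 m/s².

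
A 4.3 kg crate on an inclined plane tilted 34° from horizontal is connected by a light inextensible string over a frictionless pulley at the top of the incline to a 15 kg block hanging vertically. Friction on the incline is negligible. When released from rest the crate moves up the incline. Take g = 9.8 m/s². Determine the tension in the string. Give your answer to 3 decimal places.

51.066 N

For the crate on the incline: the weight component along the slope is m₁g sin 34° = 4.3 × 9.8 × 0.5592 = 23.565 N and the normal force is N = m₁g cos 34° = 34.936 N.
Newton's second law for the crate (up-slope positive): T − 23.565 = 4.3 a. For the hanging block (downward positive): 15 × 9.8 − T = 15 a.
Adding the two equations eliminates T: 123.435 = 19.3 a, so a = 6.3956 m/s².
Then from the hanging block's equation, T = 15 × (9.8 − 6.3956) = 51.066 N.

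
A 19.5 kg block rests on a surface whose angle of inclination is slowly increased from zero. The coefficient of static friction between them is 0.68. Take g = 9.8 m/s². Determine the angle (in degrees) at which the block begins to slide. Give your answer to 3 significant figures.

At the threshold of sliding, static friction is at its maximum μ_s N and exactly balances the weight component along the incline: mg sin θ = μ_s mg cos θ.
Hence tan θ = μ_s = 0.68, so θ = arctan(0.68) = 34.2157°.

34.2°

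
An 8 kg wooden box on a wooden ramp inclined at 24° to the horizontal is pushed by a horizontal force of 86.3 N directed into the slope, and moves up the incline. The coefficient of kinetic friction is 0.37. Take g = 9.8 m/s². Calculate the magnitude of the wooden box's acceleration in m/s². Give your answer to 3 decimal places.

0.933 m/s²

The horizontal push has components F cos 24° = 86.3 × 0.9135 = 78.835 N up the incline and F sin 24° = 86.3 × 0.4067 = 35.098 N pressing into the surface.
The normal force is therefore N = mg cos 24° + F sin 24° = 71.618 + 35.098 = 106.716 N, and kinetic friction down the slope is μN = 0.37 × 106.716 = 39.485 N.
Along the incline: F cos 24° − mg sin 24° − μN = ma, so 78.835 − 31.885 − 39.485 = 8 a, giving a = 0.9331 m/s².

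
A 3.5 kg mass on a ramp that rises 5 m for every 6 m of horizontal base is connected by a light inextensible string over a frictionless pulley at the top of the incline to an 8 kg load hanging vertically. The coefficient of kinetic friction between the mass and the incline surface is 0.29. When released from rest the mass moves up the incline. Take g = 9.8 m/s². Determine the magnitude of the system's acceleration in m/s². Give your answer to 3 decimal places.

4.243 m/s²

For the mass on the incline: the weight component along the slope is m₁g sin 39.81° = 3.5 × 9.8 × 0.6402 = 21.959 N and the normal force is N = m₁g cos 39.81° = 26.350 N.
Kinetic friction opposes the mass's motion up the incline: f = μN = 0.29 × 26.350 = 7.641 N acting down the slope.
Newton's second law for the mass (up-slope positive): T − 21.959 − 7.641 = 3.5 a. For the hanging load (downward positive): 8 × 9.8 − T = 8 a.
Adding the two equations eliminates T: 48.800 = 11.5 a, so a = 4.2435 m/s².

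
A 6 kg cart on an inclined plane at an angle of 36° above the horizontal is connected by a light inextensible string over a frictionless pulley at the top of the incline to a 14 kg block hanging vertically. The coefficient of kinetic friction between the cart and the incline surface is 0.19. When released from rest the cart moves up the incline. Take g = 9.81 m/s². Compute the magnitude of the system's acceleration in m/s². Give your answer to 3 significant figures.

4.68 m/s²

For the cart on the incline: the weight component along the slope is m₁g sin 36° = 6 × 9.81 × 0.5878 = 34.598 N and the normal force is N = m₁g cos 36° = 47.619 N.
Kinetic friction opposes the cart's motion up the incline: f = μN = 0.19 × 47.619 = 9.048 N acting down the slope.
Newton's second law for the cart (up-slope positive): T − 34.598 − 9.048 = 6 a. For the hanging block (downward positive): 14 × 9.81 − T = 14 a.
Adding the two equations eliminates T: 93.694 = 20 a, so a = 4.6847 m/s².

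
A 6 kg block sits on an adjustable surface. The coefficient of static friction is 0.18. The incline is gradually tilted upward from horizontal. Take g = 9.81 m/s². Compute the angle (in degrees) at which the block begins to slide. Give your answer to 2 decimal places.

At the threshold of sliding, static friction is at its maximum μ_s N and exactly balances the weight component along the incline: mg sin θ = μ_s mg cos θ.
Hence tan θ = μ_s = 0.18, so θ = arctan(0.18) = 10.2040°.

10.20°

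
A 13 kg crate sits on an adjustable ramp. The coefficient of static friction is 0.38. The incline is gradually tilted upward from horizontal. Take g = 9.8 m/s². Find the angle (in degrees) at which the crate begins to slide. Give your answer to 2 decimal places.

At the threshold of sliding, static friction is at its maximum μ_s N and exactly balances the weight component along the incline: mg sin θ = μ_s mg cos θ.
Hence tan θ = μ_s = 0.38, so θ = arctan(0.38) = 20.8068°.

20.81°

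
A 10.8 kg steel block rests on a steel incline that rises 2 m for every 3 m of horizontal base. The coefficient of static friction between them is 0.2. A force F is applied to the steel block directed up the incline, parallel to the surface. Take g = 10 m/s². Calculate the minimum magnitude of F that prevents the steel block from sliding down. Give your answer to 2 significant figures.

The normal force is N = mg cos 33.69° = 89.861 N. With F at its minimum the steel block is on the verge of sliding down, so static friction is at its maximum μ_s N = 0.2 × 89.861 = 17.972 N and acts up the slope.
Equilibrium along the incline: F + μ_s N = mg sin 33.69°, so F = 59.908 − 17.972 = 41.936 N.

42 N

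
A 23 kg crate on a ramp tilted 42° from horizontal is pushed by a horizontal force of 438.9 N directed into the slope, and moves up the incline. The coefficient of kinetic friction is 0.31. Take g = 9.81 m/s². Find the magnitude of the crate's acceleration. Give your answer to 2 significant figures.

The horizontal push has components F cos 42° = 438.9 × 0.7431 = 326.147 N up the incline and F sin 42° = 438.9 × 0.6691 = 293.668 N pressing into the surface.
The normal force is therefore N = mg cos 42° + F sin 42° = 167.666 + 293.668 = 461.334 N, and kinetic friction down the slope is μN = 0.31 × 461.334 = 143.014 N.
Along the incline: F cos 42° − mg sin 42° − μN = ma, so 326.147 − 150.969 − 143.014 = 23 a, giving a = 1.3984 m/s².

1.4 m/s²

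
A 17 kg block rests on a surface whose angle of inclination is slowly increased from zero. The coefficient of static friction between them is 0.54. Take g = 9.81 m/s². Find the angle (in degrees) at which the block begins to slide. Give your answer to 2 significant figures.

At the threshold of sliding, static friction is at its maximum μ_s N and exactly balances the weight component along the incline: mg sin θ = μ_s mg cos θ.
Hence tan θ = μ_s = 0.54, so θ = arctan(0.54) = 28.3690°.

28°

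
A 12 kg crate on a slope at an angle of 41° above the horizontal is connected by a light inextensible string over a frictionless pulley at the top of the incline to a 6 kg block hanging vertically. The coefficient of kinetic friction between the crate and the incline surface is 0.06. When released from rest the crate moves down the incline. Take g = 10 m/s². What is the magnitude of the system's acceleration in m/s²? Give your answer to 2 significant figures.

For the crate on the incline: the weight component along the slope is m₁g sin 41° = 12 × 10 × 0.6561 = 78.732 N and the normal force is N = m₁g cos 41° = 90.565 N.
Kinetic friction opposes the crate's motion down the incline: f = μN = 0.06 × 90.565 = 5.434 N acting up the slope.
Newton's second law for the crate (down-slope positive): 78.732 − 5.434 − T = 12 a. For the hanging block (upward positive): T − 6 × 10 = 6 a.
Adding the two equations eliminates T: 13.298 = 18 a, so a = 0.7388 m/s².

0.74 m/s²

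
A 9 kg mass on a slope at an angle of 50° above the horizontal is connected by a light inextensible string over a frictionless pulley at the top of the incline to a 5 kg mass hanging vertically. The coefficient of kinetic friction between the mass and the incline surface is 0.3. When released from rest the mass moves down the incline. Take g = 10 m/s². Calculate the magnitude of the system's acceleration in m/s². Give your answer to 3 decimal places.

0.113 m/s²

For the mass on the incline: the weight component along the slope is m₁g sin 50° = 9 × 10 × 0.7660 = 68.940 N and the normal force is N = m₁g cos 50° = 57.851 N.
Kinetic friction opposes the mass's motion down the incline: f = μN = 0.3 × 57.851 = 17.355 N acting up the slope.
Newton's second law for the mass (down-slope positive): 68.940 − 17.355 − T = 9 a. For the hanging mass (upward positive): T − 5 × 10 = 5 a.
Adding the two equations eliminates T: 1.585 = 14 a, so a = 0.1132 m/s².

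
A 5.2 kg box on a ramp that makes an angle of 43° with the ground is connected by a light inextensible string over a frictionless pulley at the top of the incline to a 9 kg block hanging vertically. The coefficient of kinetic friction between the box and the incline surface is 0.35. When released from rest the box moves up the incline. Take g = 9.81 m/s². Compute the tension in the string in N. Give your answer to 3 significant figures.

For the box on the incline: the weight component along the slope is m₁g sin 43° = 5.2 × 9.81 × 0.6820 = 34.790 N and the normal force is N = m₁g cos 43° = 37.308 N.
Kinetic friction opposes the box's motion up the incline: f = μN = 0.35 × 37.308 = 13.058 N acting down the slope.
Newton's second law for the box (up-slope positive): T − 34.790 − 13.058 = 5.2 a. For the hanging block (downward positive): 9 × 9.81 − T = 9 a.
Adding the two equations eliminates T: 40.442 = 14.2 a, so a = 2.8480 m/s².
Then from the hanging block's equation, T = 9 × (9.81 − 2.8480) = 62.658 N.

62.7 N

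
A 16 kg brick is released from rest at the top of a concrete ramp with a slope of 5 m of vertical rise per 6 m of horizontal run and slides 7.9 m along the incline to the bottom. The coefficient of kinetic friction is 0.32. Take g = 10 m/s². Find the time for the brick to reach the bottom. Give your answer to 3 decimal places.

The weight component along the incline is mg sin 39.81° = 102.430 N and the normal force is N = mg cos 39.81° = 122.915 N.
Friction up the slope is f = μN = 0.32 × 122.915 = 39.333 N, so the net downslope force is 102.430 − 39.333 = 63.097 N and a = 63.097 / 16 = 3.9436 m/s².
Starting from rest, L = ½at², so t = √(2L/a) = √(2 × 7.9 / 3.9436) = 2.0016 s.

2.002 s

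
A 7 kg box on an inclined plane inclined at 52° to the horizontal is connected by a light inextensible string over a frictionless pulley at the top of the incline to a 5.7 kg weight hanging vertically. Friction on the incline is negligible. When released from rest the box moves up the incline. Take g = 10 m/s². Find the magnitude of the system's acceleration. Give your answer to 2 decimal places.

0.14 m/s²

For the box on the incline: the weight component along the slope is m₁g sin 52° = 7 × 10 × 0.7880 = 55.160 N and the normal force is N = m₁g cos 52° = 43.096 N.
Newton's second law for the box (up-slope positive): T − 55.160 = 7 a. For the hanging weight (downward positive): 5.7 × 10 − T = 5.7 a.
Adding the two equations eliminates T: 1.840 = 12.7 a, so a = 0.1449 m/s².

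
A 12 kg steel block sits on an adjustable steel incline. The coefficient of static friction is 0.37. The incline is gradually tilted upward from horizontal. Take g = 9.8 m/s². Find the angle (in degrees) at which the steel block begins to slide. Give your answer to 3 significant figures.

20.3°

At the threshold of sliding, static friction is at its maximum μ_s N and exactly balances the weight component along the incline: mg sin θ = μ_s mg cos θ.
Hence tan θ = μ_s = 0.37, so θ = arctan(0.37) = 20.3045°.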